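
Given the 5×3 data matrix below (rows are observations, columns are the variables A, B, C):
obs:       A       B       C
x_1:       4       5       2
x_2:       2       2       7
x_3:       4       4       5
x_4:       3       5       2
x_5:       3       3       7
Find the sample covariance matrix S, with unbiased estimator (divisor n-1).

Step 1 — column means:
  mean(A) = (4 + 2 + 4 + 3 + 3) / 5 = 16/5 = 3.2
  mean(B) = (5 + 2 + 4 + 5 + 3) / 5 = 19/5 = 3.8
  mean(C) = (2 + 7 + 5 + 2 + 7) / 5 = 23/5 = 4.6

Step 2 — sample covariance S[i,j] = (1/(n-1)) · Σ_k (x_{k,i} - mean_i) · (x_{k,j} - mean_j), with n-1 = 4.
  S[A,A] = ((0.8)·(0.8) + (-1.2)·(-1.2) + (0.8)·(0.8) + (-0.2)·(-0.2) + (-0.2)·(-0.2)) / 4 = 2.8/4 = 0.7
  S[A,B] = ((0.8)·(1.2) + (-1.2)·(-1.8) + (0.8)·(0.2) + (-0.2)·(1.2) + (-0.2)·(-0.8)) / 4 = 3.2/4 = 0.8
  S[A,C] = ((0.8)·(-2.6) + (-1.2)·(2.4) + (0.8)·(0.4) + (-0.2)·(-2.6) + (-0.2)·(2.4)) / 4 = -4.6/4 = -1.15
  S[B,B] = ((1.2)·(1.2) + (-1.8)·(-1.8) + (0.2)·(0.2) + (1.2)·(1.2) + (-0.8)·(-0.8)) / 4 = 6.8/4 = 1.7
  S[B,C] = ((1.2)·(-2.6) + (-1.8)·(2.4) + (0.2)·(0.4) + (1.2)·(-2.6) + (-0.8)·(2.4)) / 4 = -12.4/4 = -3.1
  S[C,C] = ((-2.6)·(-2.6) + (2.4)·(2.4) + (0.4)·(0.4) + (-2.6)·(-2.6) + (2.4)·(2.4)) / 4 = 25.2/4 = 6.3

S is symmetric (S[j,i] = S[i,j]). Assembling:

S = [[0.7, 0.8, -1.15],
 [0.8, 1.7, -3.1],
 [-1.15, -3.1, 6.3]]


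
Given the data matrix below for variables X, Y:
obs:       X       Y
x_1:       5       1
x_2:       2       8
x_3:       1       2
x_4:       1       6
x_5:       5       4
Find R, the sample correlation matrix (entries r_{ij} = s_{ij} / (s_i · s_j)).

Step 1 — column means:
  mean(X) = (5 + 2 + 1 + 1 + 5) / 5 = 14/5 = 2.8
  mean(Y) = (1 + 8 + 2 + 6 + 4) / 5 = 21/5 = 4.2

Step 2 — sample variances and covariances s[i,j] = (1/(n-1)) · Σ_k (x_{k,i} - mean_i) · (x_{k,j} - mean_j), with n-1 = 4:
  s[X,X] = ((2.2)·(2.2) + (-0.8)·(-0.8) + (-1.8)·(-1.8) + (-1.8)·(-1.8) + (2.2)·(2.2)) / 4 = 16.8/4 = 4.2
  s[X,Y] = ((2.2)·(-3.2) + (-0.8)·(3.8) + (-1.8)·(-2.2) + (-1.8)·(1.8) + (2.2)·(-0.2)) / 4 = -9.8/4 = -2.45
  s[Y,Y] = ((-3.2)·(-3.2) + (3.8)·(3.8) + (-2.2)·(-2.2) + (1.8)·(1.8) + (-0.2)·(-0.2)) / 4 = 32.8/4 = 8.2
  Sample standard deviations s_i = √(s[i,i]):
  s(X) = √(4.2) = 2.0494
  s(Y) = √(8.2) = 2.8636

Step 3 — r_{ij} = s_{ij} / (s_i · s_j):
  r[X,X] = 1 (diagonal).
  r[X,Y] = -2.45 / (2.0494 · 2.8636) = -2.45 / 5.8686 = -0.4175
  r[Y,Y] = 1 (diagonal).

R is symmetric with unit diagonal. Assembling:

R = [[1, -0.4175],
 [-0.4175, 1]]


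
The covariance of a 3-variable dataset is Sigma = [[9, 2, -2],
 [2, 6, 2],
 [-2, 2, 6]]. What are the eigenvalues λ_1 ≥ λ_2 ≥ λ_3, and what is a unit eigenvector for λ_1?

Step 1 — characteristic polynomial p(λ) = det(λI - Sigma) = λ³ - tr·λ² + c_1·λ - det, where tr = trace, c_1 = sum of the principal 2×2 minors, det = det(Sigma):
  tr = 9 + 6 + 6 = 21,
  c_1 = (9·6 - (2)²) + (9·6 - (-2)²) + (6·6 - (2)²) = 50 + 50 + 32 = 132,
  det = 9·(6·6 - (2)²) - (2)·((2)·6 - (2)·(-2)) + (-2)·((2)·(2) - 6·(-2)) = 9·(32) - (2)·(16) + (-2)·(16) = 224.
  So p(λ) = λ³ - 21λ² + 132λ - 224.
Step 2 — look for an integer root (rational root theorem: any rational root is an integer divisor of 224). Testing λ = 8:
  p(8) = 512 - 1344 + 1056 - 224 = 0  ✓
  Dividing out (λ - 8): p(λ) = (λ - 8)(λ² - 13λ + 28).
Step 3 — remaining eigenvalues from the quadratic λ² - 13λ + 28 = 0:
  Δ = 13² - 4·28 = 169 - 112 = 57,  λ = (13 ± √57)/2 = (13 ± 7.5498)/2 ≈ 10.2749 or 2.7251.
  Sorted: λ_1 = 10.2749,  λ_2 = 8,  λ_3 = 2.7251  (check: sum = 21 = tr ✓).

Step 4 — unit eigenvector for λ_1 ≈ 10.2749: v spans the null space of (Sigma - λ_1 I), whose rows are
  r_1 = (-1.2749, 2, -2),  r_2 = (2, -4.2749, 2),  r_3 = (-2, 2, -4.2749).
  v is orthogonal to every row, so take v ∝ r_1 × r_2 = ((2)·(2) - (-2)·(-4.2749), (-2)·(2) - (-1.2749)·(2), (-1.2749)·(-4.2749) - (2)·(2)) ≈ (-4.5498, -1.4502, 1.4502).
  Rescale (multiply by -1 so the first nonzero entry is positive): u = (4.5498, 1.4502, -1.4502).
  ||u|| = √((4.5498)² + (1.4502)² + (-1.4502)²) = √(24.907) ≈ 4.9907,  v_1 = u/||u|| ≈ (0.9117, 0.2906, -0.2906) (||v_1|| = 1).

λ_1 = 10.2749,  λ_2 = 8,  λ_3 = 2.7251;  v_1 ≈ (0.9117, 0.2906, -0.2906)


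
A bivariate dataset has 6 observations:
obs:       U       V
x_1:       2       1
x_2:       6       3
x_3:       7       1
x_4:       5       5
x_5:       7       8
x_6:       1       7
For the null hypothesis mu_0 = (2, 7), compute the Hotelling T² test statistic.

Step 1 — sample mean vector:
  mean(U) = (2 + 6 + 7 + 5 + 7 + 1) / 6 = 28/6 = 4.6667
  mean(V) = (1 + 3 + 1 + 5 + 8 + 7) / 6 = 25/6 = 4.1667
  x̄ = (4.6667, 4.1667),  deviation x̄ - mu_0 = (4.6667, 4.1667) - (2, 7) = (2.6667, -2.8333).

Step 2 — sample covariance matrix, S[i,j] = (1/(n-1)) · Σ_k (x_{k,i} - mean_i) · (x_{k,j} - mean_j), divisor n-1 = 5:
  S[U,U] = ((-2.6667)·(-2.6667) + (1.3333)·(1.3333) + (2.3333)·(2.3333) + (0.3333)·(0.3333) + (2.3333)·(2.3333) + (-3.6667)·(-3.6667)) / 5 = 33.3333/5 = 6.6667
  S[U,V] = ((-2.6667)·(-3.1667) + (1.3333)·(-1.1667) + (2.3333)·(-3.1667) + (0.3333)·(0.8333) + (2.3333)·(3.8333) + (-3.6667)·(2.8333)) / 5 = -1.6667/5 = -0.3333
  S[V,V] = ((-3.1667)·(-3.1667) + (-1.1667)·(-1.1667) + (-3.1667)·(-3.1667) + (0.8333)·(0.8333) + (3.8333)·(3.8333) + (2.8333)·(2.8333)) / 5 = 44.8333/5 = 8.9667
  S = [[6.6667, -0.3333],
 [-0.3333, 8.9667]].

Step 3 — invert S. det(S) = 6.6667·8.9667 - (-0.3333)² = 59.6667.
  S^{-1} = (1/det) · [[d, -b], [-b, a]] = [[0.1503, 0.0056],
 [0.0056, 0.1117]].

Step 4 — quadratic form (x̄ - mu_0)^T · S^{-1} · (x̄ - mu_0):
  S^{-1} · (x̄ - mu_0) = (0.3849, -0.3017),
  (x̄ - mu_0)^T · [...] = (2.6667)·(0.3849) + (-2.8333)·(-0.3017) = 1.8812.

Step 5 — scale by n: T² = 6 · 1.8812 = 11.2872.

T² ≈ 11.2872


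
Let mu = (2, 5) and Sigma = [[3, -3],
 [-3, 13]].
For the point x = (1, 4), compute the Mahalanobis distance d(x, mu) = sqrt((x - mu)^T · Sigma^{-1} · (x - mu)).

Step 1 — centre the observation: (x - mu) = (-1, -1).

Step 2 — invert Sigma. det(Sigma) = 3·13 - (-3)² = 30.
  Sigma^{-1} = (1/det) · [[d, -b], [-b, a]] = [[0.4333, 0.1],
 [0.1, 0.1]].

Step 3 — form the quadratic (x - mu)^T · Sigma^{-1} · (x - mu):
  Sigma^{-1} · (x - mu) = (-0.5333, -0.2).
  (x - mu)^T · [Sigma^{-1} · (x - mu)] = (-1)·(-0.5333) + (-1)·(-0.2) = 0.7333.

Step 4 — take square root: d = √(0.7333) ≈ 0.8563.

d(x, mu) = √(0.7333) ≈ 0.8563


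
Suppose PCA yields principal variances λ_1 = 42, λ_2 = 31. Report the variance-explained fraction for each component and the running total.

Step 1 — total variance = trace(Sigma) = Σ λ_i = 42 + 31 = 73.

Step 2 — fraction explained by component i = λ_i / Σ λ:
  PC1: 42/73 = 0.5753
  PC2: 31/73 = 0.4247

Step 3 — cumulative fraction after k components = (λ_1 + ... + λ_k) / Σ λ:
  k = 1: 42/73 = 0.5753
  k = 2: (42 + 31)/73 = 73/73 = 1

Summary (fraction, with percent):

explained: PC1 0.5753 (57.53%), PC2 0.4247 (42.47%);  cumulative: 0.5753, 1


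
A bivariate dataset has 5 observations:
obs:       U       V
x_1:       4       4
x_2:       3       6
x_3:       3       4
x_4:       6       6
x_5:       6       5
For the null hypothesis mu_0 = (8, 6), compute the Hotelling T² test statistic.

Step 1 — sample mean vector:
  mean(U) = (4 + 3 + 3 + 6 + 6) / 5 = 22/5 = 4.4
  mean(V) = (4 + 6 + 4 + 6 + 5) / 5 = 25/5 = 5
  x̄ = (4.4, 5),  deviation x̄ - mu_0 = (4.4, 5) - (8, 6) = (-3.6, -1).

Step 2 — sample covariance matrix, S[i,j] = (1/(n-1)) · Σ_k (x_{k,i} - mean_i) · (x_{k,j} - mean_j), divisor n-1 = 4:
  S[U,U] = ((-0.4)·(-0.4) + (-1.4)·(-1.4) + (-1.4)·(-1.4) + (1.6)·(1.6) + (1.6)·(1.6)) / 4 = 9.2/4 = 2.3
  S[U,V] = ((-0.4)·(-1) + (-1.4)·(1) + (-1.4)·(-1) + (1.6)·(1) + (1.6)·(0)) / 4 = 2/4 = 0.5
  S[V,V] = ((-1)·(-1) + (1)·(1) + (-1)·(-1) + (1)·(1) + (0)·(0)) / 4 = 4/4 = 1
  S = [[2.3, 0.5],
 [0.5, 1]].

Step 3 — invert S. det(S) = 2.3·1 - (0.5)² = 2.05.
  S^{-1} = (1/det) · [[d, -b], [-b, a]] = [[0.4878, -0.2439],
 [-0.2439, 1.122]].

Step 4 — quadratic form (x̄ - mu_0)^T · S^{-1} · (x̄ - mu_0):
  S^{-1} · (x̄ - mu_0) = (-1.5122, -0.2439),
  (x̄ - mu_0)^T · [...] = (-3.6)·(-1.5122) + (-1)·(-0.2439) = 5.6878.

Step 5 — scale by n: T² = 5 · 5.6878 = 28.439.

T² ≈ 28.439


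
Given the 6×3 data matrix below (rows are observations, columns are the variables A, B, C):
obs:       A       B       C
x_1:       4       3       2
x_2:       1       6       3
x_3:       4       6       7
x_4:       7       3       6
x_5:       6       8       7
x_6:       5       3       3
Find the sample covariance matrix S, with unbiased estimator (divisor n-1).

Step 1 — column means:
  mean(A) = (4 + 1 + 4 + 7 + 6 + 5) / 6 = 27/6 = 4.5
  mean(B) = (3 + 6 + 6 + 3 + 8 + 3) / 6 = 29/6 = 4.8333
  mean(C) = (2 + 3 + 7 + 6 + 7 + 3) / 6 = 28/6 = 4.6667

Step 2 — sample covariance S[i,j] = (1/(n-1)) · Σ_k (x_{k,i} - mean_i) · (x_{k,j} - mean_j), with n-1 = 5.
  S[A,A] = ((-0.5)·(-0.5) + (-3.5)·(-3.5) + (-0.5)·(-0.5) + (2.5)·(2.5) + (1.5)·(1.5) + (0.5)·(0.5)) / 5 = 21.5/5 = 4.3
  S[A,B] = ((-0.5)·(-1.8333) + (-3.5)·(1.1667) + (-0.5)·(1.1667) + (2.5)·(-1.8333) + (1.5)·(3.1667) + (0.5)·(-1.8333)) / 5 = -4.5/5 = -0.9
  S[A,C] = ((-0.5)·(-2.6667) + (-3.5)·(-1.6667) + (-0.5)·(2.3333) + (2.5)·(1.3333) + (1.5)·(2.3333) + (0.5)·(-1.6667)) / 5 = 12/5 = 2.4
  S[B,B] = ((-1.8333)·(-1.8333) + (1.1667)·(1.1667) + (1.1667)·(1.1667) + (-1.8333)·(-1.8333) + (3.1667)·(3.1667) + (-1.8333)·(-1.8333)) / 5 = 22.8333/5 = 4.5667
  S[B,C] = ((-1.8333)·(-2.6667) + (1.1667)·(-1.6667) + (1.1667)·(2.3333) + (-1.8333)·(1.3333) + (3.1667)·(2.3333) + (-1.8333)·(-1.6667)) / 5 = 13.6667/5 = 2.7333
  S[C,C] = ((-2.6667)·(-2.6667) + (-1.6667)·(-1.6667) + (2.3333)·(2.3333) + (1.3333)·(1.3333) + (2.3333)·(2.3333) + (-1.6667)·(-1.6667)) / 5 = 25.3333/5 = 5.0667

S is symmetric (S[j,i] = S[i,j]). Assembling:

S = [[4.3, -0.9, 2.4],
 [-0.9, 4.5667, 2.7333],
 [2.4, 2.7333, 5.0667]]


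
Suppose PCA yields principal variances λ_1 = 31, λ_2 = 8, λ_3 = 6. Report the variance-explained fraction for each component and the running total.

Step 1 — total variance = trace(Sigma) = Σ λ_i = 31 + 8 + 6 = 45.

Step 2 — fraction explained by component i = λ_i / Σ λ:
  PC1: 31/45 = 0.6889
  PC2: 8/45 = 0.1778
  PC3: 6/45 = 0.1333

Step 3 — cumulative fraction after k components = (λ_1 + ... + λ_k) / Σ λ:
  k = 1: 31/45 = 0.6889
  k = 2: (31 + 8)/45 = 39/45 = 0.8667
  k = 3: (31 + 8 + 6)/45 = 45/45 = 1

Summary (fraction, with percent):

explained: PC1 0.6889 (68.89%), PC2 0.1778 (17.78%), PC3 0.1333 (13.33%);  cumulative: 0.6889, 0.8667, 1


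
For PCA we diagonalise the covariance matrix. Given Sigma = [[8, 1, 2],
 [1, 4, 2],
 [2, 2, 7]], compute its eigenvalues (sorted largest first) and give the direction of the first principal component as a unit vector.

Step 1 — characteristic polynomial p(λ) = det(λI - Sigma) = λ³ - tr·λ² + c_1·λ - det, where tr = trace, c_1 = sum of the principal 2×2 minors, det = det(Sigma):
  tr = 8 + 4 + 7 = 19,
  c_1 = (8·4 - (1)²) + (8·7 - (2)²) + (4·7 - (2)²) = 31 + 52 + 24 = 107,
  det = 8·(4·7 - (2)²) - (1)·((1)·7 - (2)·(2)) + (2)·((1)·(2) - 4·(2)) = 8·(24) - (1)·(3) + (2)·(-6) = 177.
  So p(λ) = λ³ - 19λ² + 107λ - 177.
Step 2 — look for an integer root (rational root theorem: any rational root is an integer divisor of 177). Testing λ = 3:
  p(3) = 27 - 171 + 321 - 177 = 0  ✓
  Dividing out (λ - 3): p(λ) = (λ - 3)(λ² - 16λ + 59).
Step 3 — remaining eigenvalues from the quadratic λ² - 16λ + 59 = 0:
  Δ = 16² - 4·59 = 256 - 236 = 20,  λ = (16 ± √20)/2 = (16 ± 4.4721)/2 ≈ 10.2361 or 5.7639.
  Sorted: λ_1 = 10.2361,  λ_2 = 5.7639,  λ_3 = 3  (check: sum = 19 = tr ✓).

Step 4 — unit eigenvector for λ_1 ≈ 10.2361: v spans the null space of (Sigma - λ_1 I), whose rows are
  r_1 = (-2.2361, 1, 2),  r_2 = (1, -6.2361, 2),  r_3 = (2, 2, -3.2361).
  v is orthogonal to every row, so take v ∝ r_1 × r_2 = ((1)·(2) - (2)·(-6.2361), (2)·(1) - (-2.2361)·(2), (-2.2361)·(-6.2361) - (1)·(1)) ≈ (14.4721, 6.4721, 12.9443).
  Let u = (14.4721, 6.4721, 12.9443).
  ||u|| = √((14.4721)² + (6.4721)² + (12.9443)²) = √(418.8854) ≈ 20.4667,  v_1 = u/||u|| ≈ (0.7071, 0.3162, 0.6325) (||v_1|| = 1).

λ_1 = 10.2361,  λ_2 = 5.7639,  λ_3 = 3;  v_1 ≈ (0.7071, 0.3162, 0.6325)


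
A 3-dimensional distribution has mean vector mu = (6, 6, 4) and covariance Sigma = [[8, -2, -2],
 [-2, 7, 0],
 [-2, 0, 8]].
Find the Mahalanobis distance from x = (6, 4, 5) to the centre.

Step 1 — centre the observation: (x - mu) = (0, -2, 1).

Step 2 — invert Sigma (cofactor / det for 3×3, or solve directly):
  Sigma^{-1} = [[0.1443, 0.0412, 0.0361],
 [0.0412, 0.1546, 0.0103],
 [0.0361, 0.0103, 0.134]].

Step 3 — form the quadratic (x - mu)^T · Sigma^{-1} · (x - mu):
  Sigma^{-1} · (x - mu) = (-0.0464, -0.299, 0.1134).
  (x - mu)^T · [Sigma^{-1} · (x - mu)] = (0)·(-0.0464) + (-2)·(-0.299) + (1)·(0.1134) = 0.7113.

Step 4 — take square root: d = √(0.7113) ≈ 0.8434.

d(x, mu) = √(0.7113) ≈ 0.8434


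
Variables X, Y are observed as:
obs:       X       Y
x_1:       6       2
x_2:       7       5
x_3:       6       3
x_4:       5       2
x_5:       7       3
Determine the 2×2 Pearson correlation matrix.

Step 1 — column means:
  mean(X) = (6 + 7 + 6 + 5 + 7) / 5 = 31/5 = 6.2
  mean(Y) = (2 + 5 + 3 + 2 + 3) / 5 = 15/5 = 3

Step 2 — sample variances and covariances s[i,j] = (1/(n-1)) · Σ_k (x_{k,i} - mean_i) · (x_{k,j} - mean_j), with n-1 = 4:
  s[X,X] = ((-0.2)·(-0.2) + (0.8)·(0.8) + (-0.2)·(-0.2) + (-1.2)·(-1.2) + (0.8)·(0.8)) / 4 = 2.8/4 = 0.7
  s[X,Y] = ((-0.2)·(-1) + (0.8)·(2) + (-0.2)·(0) + (-1.2)·(-1) + (0.8)·(0)) / 4 = 3/4 = 0.75
  s[Y,Y] = ((-1)·(-1) + (2)·(2) + (0)·(0) + (-1)·(-1) + (0)·(0)) / 4 = 6/4 = 1.5
  Sample standard deviations s_i = √(s[i,i]):
  s(X) = √(0.7) = 0.8367
  s(Y) = √(1.5) = 1.2247

Step 3 — r_{ij} = s_{ij} / (s_i · s_j):
  r[X,X] = 1 (diagonal).
  r[X,Y] = 0.75 / (0.8367 · 1.2247) = 0.75 / 1.0247 = 0.7319
  r[Y,Y] = 1 (diagonal).

R is symmetric with unit diagonal. Assembling:

R = [[1, 0.7319],
 [0.7319, 1]]


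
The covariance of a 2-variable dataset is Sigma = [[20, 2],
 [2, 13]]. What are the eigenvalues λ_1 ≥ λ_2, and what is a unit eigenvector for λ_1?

Step 1 — characteristic polynomial of 2×2 Sigma:
  det(Sigma - λI) = λ² - trace · λ + det = 0.
  trace = 20 + 13 = 33, det = 20·13 - (2)² = 256.
Step 2 — discriminant:
  Δ = trace² - 4·det = 1089 - 1024 = 65.
Step 3 — eigenvalues:
  λ = (trace ± √Δ)/2 = (33 ± 8.0623)/2,
  λ_1 = 20.5311,  λ_2 = 12.4689.

Step 4 — unit eigenvector for λ_1: solve (Sigma - λ_1 I)v = 0. First row:
  (20 - 20.5311)·v_x + (2)·v_y = 0, i.e. (-0.5311)·v_x + (2)·v_y = 0,
  so v ∝ (b, λ_1 - a) = (2, 0.5311) = u.
  ||u|| = √((2)² + (0.5311)²) = √(4.2821) ≈ 2.0693,
  v_1 = u/||u|| ≈ (0.9665, 0.2567) (||v_1|| = 1).

λ_1 = 20.5311,  λ_2 = 12.4689;  v_1 ≈ (0.9665, 0.2567)


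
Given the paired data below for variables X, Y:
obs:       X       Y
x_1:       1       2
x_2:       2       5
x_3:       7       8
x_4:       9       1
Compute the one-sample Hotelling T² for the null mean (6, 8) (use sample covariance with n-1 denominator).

Step 1 — sample mean vector:
  mean(X) = (1 + 2 + 7 + 9) / 4 = 19/4 = 4.75
  mean(Y) = (2 + 5 + 8 + 1) / 4 = 16/4 = 4
  x̄ = (4.75, 4),  deviation x̄ - mu_0 = (4.75, 4) - (6, 8) = (-1.25, -4).

Step 2 — sample covariance matrix, S[i,j] = (1/(n-1)) · Σ_k (x_{k,i} - mean_i) · (x_{k,j} - mean_j), divisor n-1 = 3:
  S[X,X] = ((-3.75)·(-3.75) + (-2.75)·(-2.75) + (2.25)·(2.25) + (4.25)·(4.25)) / 3 = 44.75/3 = 14.9167
  S[X,Y] = ((-3.75)·(-2) + (-2.75)·(1) + (2.25)·(4) + (4.25)·(-3)) / 3 = 1/3 = 0.3333
  S[Y,Y] = ((-2)·(-2) + (1)·(1) + (4)·(4) + (-3)·(-3)) / 3 = 30/3 = 10
  S = [[14.9167, 0.3333],
 [0.3333, 10]].

Step 3 — invert S. det(S) = 14.9167·10 - (0.3333)² = 149.0556.
  S^{-1} = (1/det) · [[d, -b], [-b, a]] = [[0.0671, -0.0022],
 [-0.0022, 0.1001]].

Step 4 — quadratic form (x̄ - mu_0)^T · S^{-1} · (x̄ - mu_0):
  S^{-1} · (x̄ - mu_0) = (-0.0749, -0.3975),
  (x̄ - mu_0)^T · [...] = (-1.25)·(-0.0749) + (-4)·(-0.3975) = 1.6837.

Step 5 — scale by n: T² = 4 · 1.6837 = 6.7346.

T² ≈ 6.7346


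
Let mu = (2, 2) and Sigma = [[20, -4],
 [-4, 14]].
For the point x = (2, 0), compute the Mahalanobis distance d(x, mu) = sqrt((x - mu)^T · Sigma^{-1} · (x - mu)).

Step 1 — centre the observation: (x - mu) = (0, -2).

Step 2 — invert Sigma. det(Sigma) = 20·14 - (-4)² = 264.
  Sigma^{-1} = (1/det) · [[d, -b], [-b, a]] = [[0.053, 0.0152],
 [0.0152, 0.0758]].

Step 3 — form the quadratic (x - mu)^T · Sigma^{-1} · (x - mu):
  Sigma^{-1} · (x - mu) = (-0.0303, -0.1515).
  (x - mu)^T · [Sigma^{-1} · (x - mu)] = (0)·(-0.0303) + (-2)·(-0.1515) = 0.303.

Step 4 — take square root: d = √(0.303) ≈ 0.5505.

d(x, mu) = √(0.303) ≈ 0.5505


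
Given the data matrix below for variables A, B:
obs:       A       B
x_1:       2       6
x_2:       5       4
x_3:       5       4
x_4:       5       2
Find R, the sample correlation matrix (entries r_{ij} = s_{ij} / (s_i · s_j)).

Step 1 — column means:
  mean(A) = (2 + 5 + 5 + 5) / 4 = 17/4 = 4.25
  mean(B) = (6 + 4 + 4 + 2) / 4 = 16/4 = 4

Step 2 — sample variances and covariances s[i,j] = (1/(n-1)) · Σ_k (x_{k,i} - mean_i) · (x_{k,j} - mean_j), with n-1 = 3:
  s[A,A] = ((-2.25)·(-2.25) + (0.75)·(0.75) + (0.75)·(0.75) + (0.75)·(0.75)) / 3 = 6.75/3 = 2.25
  s[A,B] = ((-2.25)·(2) + (0.75)·(0) + (0.75)·(0) + (0.75)·(-2)) / 3 = -6/3 = -2
  s[B,B] = ((2)·(2) + (0)·(0) + (0)·(0) + (-2)·(-2)) / 3 = 8/3 = 2.6667
  Sample standard deviations s_i = √(s[i,i]):
  s(A) = √(2.25) = 1.5
  s(B) = √(2.6667) = 1.633

Step 3 — r_{ij} = s_{ij} / (s_i · s_j):
  r[A,A] = 1 (diagonal).
  r[A,B] = -2 / (1.5 · 1.633) = -2 / 2.4495 = -0.8165
  r[B,B] = 1 (diagonal).

R is symmetric with unit diagonal. Assembling:

R = [[1, -0.8165],
 [-0.8165, 1]]


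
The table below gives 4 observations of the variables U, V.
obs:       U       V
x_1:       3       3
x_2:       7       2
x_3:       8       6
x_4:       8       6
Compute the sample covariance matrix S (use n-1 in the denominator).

Step 1 — column means:
  mean(U) = (3 + 7 + 8 + 8) / 4 = 26/4 = 6.5
  mean(V) = (3 + 2 + 6 + 6) / 4 = 17/4 = 4.25

Step 2 — sample covariance S[i,j] = (1/(n-1)) · Σ_k (x_{k,i} - mean_i) · (x_{k,j} - mean_j), with n-1 = 3.
  S[U,U] = ((-3.5)·(-3.5) + (0.5)·(0.5) + (1.5)·(1.5) + (1.5)·(1.5)) / 3 = 17/3 = 5.6667
  S[U,V] = ((-3.5)·(-1.25) + (0.5)·(-2.25) + (1.5)·(1.75) + (1.5)·(1.75)) / 3 = 8.5/3 = 2.8333
  S[V,V] = ((-1.25)·(-1.25) + (-2.25)·(-2.25) + (1.75)·(1.75) + (1.75)·(1.75)) / 3 = 12.75/3 = 4.25

S is symmetric (S[j,i] = S[i,j]). Assembling:

S = [[5.6667, 2.8333],
 [2.8333, 4.25]]


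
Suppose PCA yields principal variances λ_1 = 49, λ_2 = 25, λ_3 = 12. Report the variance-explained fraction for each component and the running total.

Step 1 — total variance = trace(Sigma) = Σ λ_i = 49 + 25 + 12 = 86.

Step 2 — fraction explained by component i = λ_i / Σ λ:
  PC1: 49/86 = 0.5698
  PC2: 25/86 = 0.2907
  PC3: 12/86 = 0.1395

Step 3 — cumulative fraction after k components = (λ_1 + ... + λ_k) / Σ λ:
  k = 1: 49/86 = 0.5698
  k = 2: (49 + 25)/86 = 74/86 = 0.8605
  k = 3: (49 + 25 + 12)/86 = 86/86 = 1

Summary (fraction, with percent):

explained: PC1 0.5698 (56.98%), PC2 0.2907 (29.07%), PC3 0.1395 (13.95%);  cumulative: 0.5698, 0.8605, 1


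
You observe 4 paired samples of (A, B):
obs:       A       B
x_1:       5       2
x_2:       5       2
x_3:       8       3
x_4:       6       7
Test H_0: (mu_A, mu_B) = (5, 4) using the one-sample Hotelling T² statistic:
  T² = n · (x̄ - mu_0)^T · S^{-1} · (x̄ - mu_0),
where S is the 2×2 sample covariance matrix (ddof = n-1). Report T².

Step 1 — sample mean vector:
  mean(A) = (5 + 5 + 8 + 6) / 4 = 24/4 = 6
  mean(B) = (2 + 2 + 3 + 7) / 4 = 14/4 = 3.5
  x̄ = (6, 3.5),  deviation x̄ - mu_0 = (6, 3.5) - (5, 4) = (1, -0.5).

Step 2 — sample covariance matrix, S[i,j] = (1/(n-1)) · Σ_k (x_{k,i} - mean_i) · (x_{k,j} - mean_j), divisor n-1 = 3:
  S[A,A] = ((-1)·(-1) + (-1)·(-1) + (2)·(2) + (0)·(0)) / 3 = 6/3 = 2
  S[A,B] = ((-1)·(-1.5) + (-1)·(-1.5) + (2)·(-0.5) + (0)·(3.5)) / 3 = 2/3 = 0.6667
  S[B,B] = ((-1.5)·(-1.5) + (-1.5)·(-1.5) + (-0.5)·(-0.5) + (3.5)·(3.5)) / 3 = 17/3 = 5.6667
  S = [[2, 0.6667],
 [0.6667, 5.6667]].

Step 3 — invert S. det(S) = 2·5.6667 - (0.6667)² = 10.8889.
  S^{-1} = (1/det) · [[d, -b], [-b, a]] = [[0.5204, -0.0612],
 [-0.0612, 0.1837]].

Step 4 — quadratic form (x̄ - mu_0)^T · S^{-1} · (x̄ - mu_0):
  S^{-1} · (x̄ - mu_0) = (0.551, -0.1531),
  (x̄ - mu_0)^T · [...] = (1)·(0.551) + (-0.5)·(-0.1531) = 0.6276.

Step 5 — scale by n: T² = 4 · 0.6276 = 2.5102.

T² ≈ 2.5102


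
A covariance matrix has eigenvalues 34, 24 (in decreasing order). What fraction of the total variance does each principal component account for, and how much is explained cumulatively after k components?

Step 1 — total variance = trace(Sigma) = Σ λ_i = 34 + 24 = 58.

Step 2 — fraction explained by component i = λ_i / Σ λ:
  PC1: 34/58 = 0.5862
  PC2: 24/58 = 0.4138

Step 3 — cumulative fraction after k components = (λ_1 + ... + λ_k) / Σ λ:
  k = 1: 34/58 = 0.5862
  k = 2: (34 + 24)/58 = 58/58 = 1

Summary (fraction, with percent):

explained: PC1 0.5862 (58.62%), PC2 0.4138 (41.38%);  cumulative: 0.5862, 1


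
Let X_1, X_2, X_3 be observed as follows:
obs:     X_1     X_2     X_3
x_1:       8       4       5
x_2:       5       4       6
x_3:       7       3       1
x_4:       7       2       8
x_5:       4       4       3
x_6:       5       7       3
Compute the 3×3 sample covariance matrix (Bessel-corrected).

Step 1 — column means:
  mean(X_1) = (8 + 5 + 7 + 7 + 4 + 5) / 6 = 36/6 = 6
  mean(X_2) = (4 + 4 + 3 + 2 + 4 + 7) / 6 = 24/6 = 4
  mean(X_3) = (5 + 6 + 1 + 8 + 3 + 3) / 6 = 26/6 = 4.3333

Step 2 — sample covariance S[i,j] = (1/(n-1)) · Σ_k (x_{k,i} - mean_i) · (x_{k,j} - mean_j), with n-1 = 5.
  S[X_1,X_1] = ((2)·(2) + (-1)·(-1) + (1)·(1) + (1)·(1) + (-2)·(-2) + (-1)·(-1)) / 5 = 12/5 = 2.4
  S[X_1,X_2] = ((2)·(0) + (-1)·(0) + (1)·(-1) + (1)·(-2) + (-2)·(0) + (-1)·(3)) / 5 = -6/5 = -1.2
  S[X_1,X_3] = ((2)·(0.6667) + (-1)·(1.6667) + (1)·(-3.3333) + (1)·(3.6667) + (-2)·(-1.3333) + (-1)·(-1.3333)) / 5 = 4/5 = 0.8
  S[X_2,X_2] = ((0)·(0) + (0)·(0) + (-1)·(-1) + (-2)·(-2) + (0)·(0) + (3)·(3)) / 5 = 14/5 = 2.8
  S[X_2,X_3] = ((0)·(0.6667) + (0)·(1.6667) + (-1)·(-3.3333) + (-2)·(3.6667) + (0)·(-1.3333) + (3)·(-1.3333)) / 5 = -8/5 = -1.6
  S[X_3,X_3] = ((0.6667)·(0.6667) + (1.6667)·(1.6667) + (-3.3333)·(-3.3333) + (3.6667)·(3.6667) + (-1.3333)·(-1.3333) + (-1.3333)·(-1.3333)) / 5 = 31.3333/5 = 6.2667

S is symmetric (S[j,i] = S[i,j]). Assembling:

S = [[2.4, -1.2, 0.8],
 [-1.2, 2.8, -1.6],
 [0.8, -1.6, 6.2667]]


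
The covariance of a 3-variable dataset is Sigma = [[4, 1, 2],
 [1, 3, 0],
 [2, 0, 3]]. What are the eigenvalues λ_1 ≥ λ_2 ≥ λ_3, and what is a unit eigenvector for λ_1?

Step 1 — characteristic polynomial p(λ) = det(λI - Sigma) = λ³ - tr·λ² + c_1·λ - det, where tr = trace, c_1 = sum of the principal 2×2 minors, det = det(Sigma):
  tr = 4 + 3 + 3 = 10,
  c_1 = (4·3 - (1)²) + (4·3 - (2)²) + (3·3 - (0)²) = 11 + 8 + 9 = 28,
  det = 4·(3·3 - (0)²) - (1)·((1)·3 - (0)·(2)) + (2)·((1)·(0) - 3·(2)) = 4·(9) - (1)·(3) + (2)·(-6) = 21.
  So p(λ) = λ³ - 10λ² + 28λ - 21.
Step 2 — look for an integer root (rational root theorem: any rational root is an integer divisor of 21). Testing λ = 3:
  p(3) = 27 - 90 + 84 - 21 = 0  ✓
  Dividing out (λ - 3): p(λ) = (λ - 3)(λ² - 7λ + 7).
Step 3 — remaining eigenvalues from the quadratic λ² - 7λ + 7 = 0:
  Δ = 7² - 4·7 = 49 - 28 = 21,  λ = (7 ± √21)/2 = (7 ± 4.5826)/2 ≈ 5.7913 or 1.2087.
  Sorted: λ_1 = 5.7913,  λ_2 = 3,  λ_3 = 1.2087  (check: sum = 10 = tr ✓).

Step 4 — unit eigenvector for λ_1 ≈ 5.7913: v spans the null space of (Sigma - λ_1 I), whose rows are
  r_1 = (-1.7913, 1, 2),  r_2 = (1, -2.7913, 0),  r_3 = (2, 0, -2.7913).
  v is orthogonal to every row, so take v ∝ r_1 × r_2 = ((1)·(0) - (2)·(-2.7913), (2)·(1) - (-1.7913)·(0), (-1.7913)·(-2.7913) - (1)·(1)) ≈ (5.5826, 2, 4).
  Let u = (5.5826, 2, 4).
  ||u|| = √((5.5826)² + (2)² + (4)²) = √(51.1652) ≈ 7.153,  v_1 = u/||u|| ≈ (0.7805, 0.2796, 0.5592) (||v_1|| = 1).

λ_1 = 5.7913,  λ_2 = 3,  λ_3 = 1.2087;  v_1 ≈ (0.7805, 0.2796, 0.5592)


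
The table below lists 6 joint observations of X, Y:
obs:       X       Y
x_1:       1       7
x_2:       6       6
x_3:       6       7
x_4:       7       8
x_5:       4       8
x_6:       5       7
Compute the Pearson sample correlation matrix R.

Step 1 — column means:
  mean(X) = (1 + 6 + 6 + 7 + 4 + 5) / 6 = 29/6 = 4.8333
  mean(Y) = (7 + 6 + 7 + 8 + 8 + 7) / 6 = 43/6 = 7.1667

Step 2 — sample variances and covariances s[i,j] = (1/(n-1)) · Σ_k (x_{k,i} - mean_i) · (x_{k,j} - mean_j), with n-1 = 5:
  s[X,X] = ((-3.8333)·(-3.8333) + (1.1667)·(1.1667) + (1.1667)·(1.1667) + (2.1667)·(2.1667) + (-0.8333)·(-0.8333) + (0.1667)·(0.1667)) / 5 = 22.8333/5 = 4.5667
  s[X,Y] = ((-3.8333)·(-0.1667) + (1.1667)·(-1.1667) + (1.1667)·(-0.1667) + (2.1667)·(0.8333) + (-0.8333)·(0.8333) + (0.1667)·(-0.1667)) / 5 = 0.1667/5 = 0.0333
  s[Y,Y] = ((-0.1667)·(-0.1667) + (-1.1667)·(-1.1667) + (-0.1667)·(-0.1667) + (0.8333)·(0.8333) + (0.8333)·(0.8333) + (-0.1667)·(-0.1667)) / 5 = 2.8333/5 = 0.5667
  Sample standard deviations s_i = √(s[i,i]):
  s(X) = √(4.5667) = 2.137
  s(Y) = √(0.5667) = 0.7528

Step 3 — r_{ij} = s_{ij} / (s_i · s_j):
  r[X,X] = 1 (diagonal).
  r[X,Y] = 0.0333 / (2.137 · 0.7528) = 0.0333 / 1.6087 = 0.0207
  r[Y,Y] = 1 (diagonal).

R is symmetric with unit diagonal. Assembling:

R = [[1, 0.0207],
 [0.0207, 1]]


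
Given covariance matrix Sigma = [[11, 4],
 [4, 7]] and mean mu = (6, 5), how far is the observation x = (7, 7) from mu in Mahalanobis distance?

Step 1 — centre the observation: (x - mu) = (1, 2).

Step 2 — invert Sigma. det(Sigma) = 11·7 - (4)² = 61.
  Sigma^{-1} = (1/det) · [[d, -b], [-b, a]] = [[0.1148, -0.0656],
 [-0.0656, 0.1803]].

Step 3 — form the quadratic (x - mu)^T · Sigma^{-1} · (x - mu):
  Sigma^{-1} · (x - mu) = (-0.0164, 0.2951).
  (x - mu)^T · [Sigma^{-1} · (x - mu)] = (1)·(-0.0164) + (2)·(0.2951) = 0.5738.

Step 4 — take square root: d = √(0.5738) ≈ 0.7575.

d(x, mu) = √(0.5738) ≈ 0.7575


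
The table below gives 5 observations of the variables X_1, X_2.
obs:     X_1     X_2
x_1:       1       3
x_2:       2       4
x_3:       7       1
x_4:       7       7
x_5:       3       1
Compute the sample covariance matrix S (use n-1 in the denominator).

Step 1 — column means:
  mean(X_1) = (1 + 2 + 7 + 7 + 3) / 5 = 20/5 = 4
  mean(X_2) = (3 + 4 + 1 + 7 + 1) / 5 = 16/5 = 3.2

Step 2 — sample covariance S[i,j] = (1/(n-1)) · Σ_k (x_{k,i} - mean_i) · (x_{k,j} - mean_j), with n-1 = 4.
  S[X_1,X_1] = ((-3)·(-3) + (-2)·(-2) + (3)·(3) + (3)·(3) + (-1)·(-1)) / 4 = 32/4 = 8
  S[X_1,X_2] = ((-3)·(-0.2) + (-2)·(0.8) + (3)·(-2.2) + (3)·(3.8) + (-1)·(-2.2)) / 4 = 6/4 = 1.5
  S[X_2,X_2] = ((-0.2)·(-0.2) + (0.8)·(0.8) + (-2.2)·(-2.2) + (3.8)·(3.8) + (-2.2)·(-2.2)) / 4 = 24.8/4 = 6.2

S is symmetric (S[j,i] = S[i,j]). Assembling:

S = [[8, 1.5],
 [1.5, 6.2]]


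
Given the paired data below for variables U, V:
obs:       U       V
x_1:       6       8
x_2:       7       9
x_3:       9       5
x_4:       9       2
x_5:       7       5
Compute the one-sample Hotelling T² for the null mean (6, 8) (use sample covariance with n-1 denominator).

Step 1 — sample mean vector:
  mean(U) = (6 + 7 + 9 + 9 + 7) / 5 = 38/5 = 7.6
  mean(V) = (8 + 9 + 5 + 2 + 5) / 5 = 29/5 = 5.8
  x̄ = (7.6, 5.8),  deviation x̄ - mu_0 = (7.6, 5.8) - (6, 8) = (1.6, -2.2).

Step 2 — sample covariance matrix, S[i,j] = (1/(n-1)) · Σ_k (x_{k,i} - mean_i) · (x_{k,j} - mean_j), divisor n-1 = 4:
  S[U,U] = ((-1.6)·(-1.6) + (-0.6)·(-0.6) + (1.4)·(1.4) + (1.4)·(1.4) + (-0.6)·(-0.6)) / 4 = 7.2/4 = 1.8
  S[U,V] = ((-1.6)·(2.2) + (-0.6)·(3.2) + (1.4)·(-0.8) + (1.4)·(-3.8) + (-0.6)·(-0.8)) / 4 = -11.4/4 = -2.85
  S[V,V] = ((2.2)·(2.2) + (3.2)·(3.2) + (-0.8)·(-0.8) + (-3.8)·(-3.8) + (-0.8)·(-0.8)) / 4 = 30.8/4 = 7.7
  S = [[1.8, -2.85],
 [-2.85, 7.7]].

Step 3 — invert S. det(S) = 1.8·7.7 - (-2.85)² = 5.7375.
  S^{-1} = (1/det) · [[d, -b], [-b, a]] = [[1.342, 0.4967],
 [0.4967, 0.3137]].

Step 4 — quadratic form (x̄ - mu_0)^T · S^{-1} · (x̄ - mu_0):
  S^{-1} · (x̄ - mu_0) = (1.0545, 0.1046),
  (x̄ - mu_0)^T · [...] = (1.6)·(1.0545) + (-2.2)·(0.1046) = 1.4571.

Step 5 — scale by n: T² = 5 · 1.4571 = 7.2854.

T² ≈ 7.2854


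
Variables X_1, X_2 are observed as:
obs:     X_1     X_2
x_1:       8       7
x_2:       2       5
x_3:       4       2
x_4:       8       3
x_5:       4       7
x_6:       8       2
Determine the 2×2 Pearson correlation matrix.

Step 1 — column means:
  mean(X_1) = (8 + 2 + 4 + 8 + 4 + 8) / 6 = 34/6 = 5.6667
  mean(X_2) = (7 + 5 + 2 + 3 + 7 + 2) / 6 = 26/6 = 4.3333

Step 2 — sample variances and covariances s[i,j] = (1/(n-1)) · Σ_k (x_{k,i} - mean_i) · (x_{k,j} - mean_j), with n-1 = 5:
  s[X_1,X_1] = ((2.3333)·(2.3333) + (-3.6667)·(-3.6667) + (-1.6667)·(-1.6667) + (2.3333)·(2.3333) + (-1.6667)·(-1.6667) + (2.3333)·(2.3333)) / 5 = 35.3333/5 = 7.0667
  s[X_1,X_2] = ((2.3333)·(2.6667) + (-3.6667)·(0.6667) + (-1.6667)·(-2.3333) + (2.3333)·(-1.3333) + (-1.6667)·(2.6667) + (2.3333)·(-2.3333)) / 5 = -5.3333/5 = -1.0667
  s[X_2,X_2] = ((2.6667)·(2.6667) + (0.6667)·(0.6667) + (-2.3333)·(-2.3333) + (-1.3333)·(-1.3333) + (2.6667)·(2.6667) + (-2.3333)·(-2.3333)) / 5 = 27.3333/5 = 5.4667
  Sample standard deviations s_i = √(s[i,i]):
  s(X_1) = √(7.0667) = 2.6583
  s(X_2) = √(5.4667) = 2.3381

Step 3 — r_{ij} = s_{ij} / (s_i · s_j):
  r[X_1,X_1] = 1 (diagonal).
  r[X_1,X_2] = -1.0667 / (2.6583 · 2.3381) = -1.0667 / 6.2154 = -0.1716
  r[X_2,X_2] = 1 (diagonal).

R is symmetric with unit diagonal. Assembling:

R = [[1, -0.1716],
 [-0.1716, 1]]


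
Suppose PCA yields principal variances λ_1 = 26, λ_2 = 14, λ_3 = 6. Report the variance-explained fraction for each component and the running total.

Step 1 — total variance = trace(Sigma) = Σ λ_i = 26 + 14 + 6 = 46.

Step 2 — fraction explained by component i = λ_i / Σ λ:
  PC1: 26/46 = 0.5652
  PC2: 14/46 = 0.3043
  PC3: 6/46 = 0.1304

Step 3 — cumulative fraction after k components = (λ_1 + ... + λ_k) / Σ λ:
  k = 1: 26/46 = 0.5652
  k = 2: (26 + 14)/46 = 40/46 = 0.8696
  k = 3: (26 + 14 + 6)/46 = 46/46 = 1

Summary (fraction, with percent):

explained: PC1 0.5652 (56.52%), PC2 0.3043 (30.43%), PC3 0.1304 (13.04%);  cumulative: 0.5652, 0.8696, 1


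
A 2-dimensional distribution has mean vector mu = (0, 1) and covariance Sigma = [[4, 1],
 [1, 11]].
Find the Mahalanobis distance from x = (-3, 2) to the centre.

Step 1 — centre the observation: (x - mu) = (-3, 1).

Step 2 — invert Sigma. det(Sigma) = 4·11 - (1)² = 43.
  Sigma^{-1} = (1/det) · [[d, -b], [-b, a]] = [[0.2558, -0.0233],
 [-0.0233, 0.093]].

Step 3 — form the quadratic (x - mu)^T · Sigma^{-1} · (x - mu):
  Sigma^{-1} · (x - mu) = (-0.7907, 0.1628).
  (x - mu)^T · [Sigma^{-1} · (x - mu)] = (-3)·(-0.7907) + (1)·(0.1628) = 2.5349.

Step 4 — take square root: d = √(2.5349) ≈ 1.5921.

d(x, mu) = √(2.5349) ≈ 1.5921


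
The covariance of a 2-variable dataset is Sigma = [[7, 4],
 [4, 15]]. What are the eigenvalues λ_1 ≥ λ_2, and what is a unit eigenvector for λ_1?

Step 1 — characteristic polynomial of 2×2 Sigma:
  det(Sigma - λI) = λ² - trace · λ + det = 0.
  trace = 7 + 15 = 22, det = 7·15 - (4)² = 89.
Step 2 — discriminant:
  Δ = trace² - 4·det = 484 - 356 = 128.
Step 3 — eigenvalues:
  λ = (trace ± √Δ)/2 = (22 ± 11.3137)/2,
  λ_1 = 16.6569,  λ_2 = 5.3431.

Step 4 — unit eigenvector for λ_1: solve (Sigma - λ_1 I)v = 0. First row:
  (7 - 16.6569)·v_x + (4)·v_y = 0, i.e. (-9.6569)·v_x + (4)·v_y = 0,
  so v ∝ (b, λ_1 - a) = (4, 9.6569) = u.
  ||u|| = √((4)² + (9.6569)²) = √(109.2548) ≈ 10.4525,
  v_1 = u/||u|| ≈ (0.3827, 0.9239) (||v_1|| = 1).

λ_1 = 16.6569,  λ_2 = 5.3431;  v_1 ≈ (0.3827, 0.9239)


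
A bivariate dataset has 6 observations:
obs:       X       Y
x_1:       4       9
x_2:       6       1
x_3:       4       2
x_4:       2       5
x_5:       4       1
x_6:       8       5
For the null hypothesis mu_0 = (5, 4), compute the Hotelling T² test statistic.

Step 1 — sample mean vector:
  mean(X) = (4 + 6 + 4 + 2 + 4 + 8) / 6 = 28/6 = 4.6667
  mean(Y) = (9 + 1 + 2 + 5 + 1 + 5) / 6 = 23/6 = 3.8333
  x̄ = (4.6667, 3.8333),  deviation x̄ - mu_0 = (4.6667, 3.8333) - (5, 4) = (-0.3333, -0.1667).

Step 2 — sample covariance matrix, S[i,j] = (1/(n-1)) · Σ_k (x_{k,i} - mean_i) · (x_{k,j} - mean_j), divisor n-1 = 5:
  S[X,X] = ((-0.6667)·(-0.6667) + (1.3333)·(1.3333) + (-0.6667)·(-0.6667) + (-2.6667)·(-2.6667) + (-0.6667)·(-0.6667) + (3.3333)·(3.3333)) / 5 = 21.3333/5 = 4.2667
  S[X,Y] = ((-0.6667)·(5.1667) + (1.3333)·(-2.8333) + (-0.6667)·(-1.8333) + (-2.6667)·(1.1667) + (-0.6667)·(-2.8333) + (3.3333)·(1.1667)) / 5 = -3.3333/5 = -0.6667
  S[Y,Y] = ((5.1667)·(5.1667) + (-2.8333)·(-2.8333) + (-1.8333)·(-1.8333) + (1.1667)·(1.1667) + (-2.8333)·(-2.8333) + (1.1667)·(1.1667)) / 5 = 48.8333/5 = 9.7667
  S = [[4.2667, -0.6667],
 [-0.6667, 9.7667]].

Step 3 — invert S. det(S) = 4.2667·9.7667 - (-0.6667)² = 41.2267.
  S^{-1} = (1/det) · [[d, -b], [-b, a]] = [[0.2369, 0.0162],
 [0.0162, 0.1035]].

Step 4 — quadratic form (x̄ - mu_0)^T · S^{-1} · (x̄ - mu_0):
  S^{-1} · (x̄ - mu_0) = (-0.0817, -0.0226),
  (x̄ - mu_0)^T · [...] = (-0.3333)·(-0.0817) + (-0.1667)·(-0.0226) = 0.031.

Step 5 — scale by n: T² = 6 · 0.031 = 0.186.

T² ≈ 0.186


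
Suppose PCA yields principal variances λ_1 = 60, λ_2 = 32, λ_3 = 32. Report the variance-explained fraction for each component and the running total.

Step 1 — total variance = trace(Sigma) = Σ λ_i = 60 + 32 + 32 = 124.

Step 2 — fraction explained by component i = λ_i / Σ λ:
  PC1: 60/124 = 0.4839
  PC2: 32/124 = 0.2581
  PC3: 32/124 = 0.2581

Step 3 — cumulative fraction after k components = (λ_1 + ... + λ_k) / Σ λ:
  k = 1: 60/124 = 0.4839
  k = 2: (60 + 32)/124 = 92/124 = 0.7419
  k = 3: (60 + 32 + 32)/124 = 124/124 = 1

Summary (fraction, with percent):

explained: PC1 0.4839 (48.39%), PC2 0.2581 (25.81%), PC3 0.2581 (25.81%);  cumulative: 0.4839, 0.7419, 1


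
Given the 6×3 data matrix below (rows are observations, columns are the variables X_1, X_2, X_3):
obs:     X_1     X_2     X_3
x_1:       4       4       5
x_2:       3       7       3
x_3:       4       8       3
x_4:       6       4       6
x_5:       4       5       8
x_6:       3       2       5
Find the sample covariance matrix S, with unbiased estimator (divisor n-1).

Step 1 — column means:
  mean(X_1) = (4 + 3 + 4 + 6 + 4 + 3) / 6 = 24/6 = 4
  mean(X_2) = (4 + 7 + 8 + 4 + 5 + 2) / 6 = 30/6 = 5
  mean(X_3) = (5 + 3 + 3 + 6 + 8 + 5) / 6 = 30/6 = 5

Step 2 — sample covariance S[i,j] = (1/(n-1)) · Σ_k (x_{k,i} - mean_i) · (x_{k,j} - mean_j), with n-1 = 5.
  S[X_1,X_1] = ((0)·(0) + (-1)·(-1) + (0)·(0) + (2)·(2) + (0)·(0) + (-1)·(-1)) / 5 = 6/5 = 1.2
  S[X_1,X_2] = ((0)·(-1) + (-1)·(2) + (0)·(3) + (2)·(-1) + (0)·(0) + (-1)·(-3)) / 5 = -1/5 = -0.2
  S[X_1,X_3] = ((0)·(0) + (-1)·(-2) + (0)·(-2) + (2)·(1) + (0)·(3) + (-1)·(0)) / 5 = 4/5 = 0.8
  S[X_2,X_2] = ((-1)·(-1) + (2)·(2) + (3)·(3) + (-1)·(-1) + (0)·(0) + (-3)·(-3)) / 5 = 24/5 = 4.8
  S[X_2,X_3] = ((-1)·(0) + (2)·(-2) + (3)·(-2) + (-1)·(1) + (0)·(3) + (-3)·(0)) / 5 = -11/5 = -2.2
  S[X_3,X_3] = ((0)·(0) + (-2)·(-2) + (-2)·(-2) + (1)·(1) + (3)·(3) + (0)·(0)) / 5 = 18/5 = 3.6

S is symmetric (S[j,i] = S[i,j]). Assembling:

S = [[1.2, -0.2, 0.8],
 [-0.2, 4.8, -2.2],
 [0.8, -2.2, 3.6]]


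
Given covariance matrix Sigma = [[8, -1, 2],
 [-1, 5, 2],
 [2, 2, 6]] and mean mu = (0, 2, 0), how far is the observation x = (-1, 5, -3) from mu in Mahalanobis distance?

Step 1 — centre the observation: (x - mu) = (-1, 3, -3).

Step 2 — invert Sigma (cofactor / det for 3×3, or solve directly):
  Sigma^{-1} = [[0.1494, 0.0575, -0.069],
 [0.0575, 0.2529, -0.1034],
 [-0.069, -0.1034, 0.2241]].

Step 3 — form the quadratic (x - mu)^T · Sigma^{-1} · (x - mu):
  Sigma^{-1} · (x - mu) = (0.2299, 1.0115, -0.9138).
  (x - mu)^T · [Sigma^{-1} · (x - mu)] = (-1)·(0.2299) + (3)·(1.0115) + (-3)·(-0.9138) = 5.546.

Step 4 — take square root: d = √(5.546) ≈ 2.355.

d(x, mu) = √(5.546) ≈ 2.355


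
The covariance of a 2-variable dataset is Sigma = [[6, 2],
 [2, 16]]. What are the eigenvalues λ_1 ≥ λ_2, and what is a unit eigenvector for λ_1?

Step 1 — characteristic polynomial of 2×2 Sigma:
  det(Sigma - λI) = λ² - trace · λ + det = 0.
  trace = 6 + 16 = 22, det = 6·16 - (2)² = 92.
Step 2 — discriminant:
  Δ = trace² - 4·det = 484 - 368 = 116.
Step 3 — eigenvalues:
  λ = (trace ± √Δ)/2 = (22 ± 10.7703)/2,
  λ_1 = 16.3852,  λ_2 = 5.6148.

Step 4 — unit eigenvector for λ_1: solve (Sigma - λ_1 I)v = 0. First row:
  (6 - 16.3852)·v_x + (2)·v_y = 0, i.e. (-10.3852)·v_x + (2)·v_y = 0,
  so v ∝ (b, λ_1 - a) = (2, 10.3852) = u.
  ||u|| = √((2)² + (10.3852)²) = √(111.8516) ≈ 10.576,
  v_1 = u/||u|| ≈ (0.1891, 0.982) (||v_1|| = 1).

λ_1 = 16.3852,  λ_2 = 5.6148;  v_1 ≈ (0.1891, 0.982)


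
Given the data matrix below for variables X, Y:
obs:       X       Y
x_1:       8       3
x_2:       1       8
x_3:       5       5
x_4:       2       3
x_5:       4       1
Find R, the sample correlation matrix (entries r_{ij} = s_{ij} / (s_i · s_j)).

Step 1 — column means:
  mean(X) = (8 + 1 + 5 + 2 + 4) / 5 = 20/5 = 4
  mean(Y) = (3 + 8 + 5 + 3 + 1) / 5 = 20/5 = 4

Step 2 — sample variances and covariances s[i,j] = (1/(n-1)) · Σ_k (x_{k,i} - mean_i) · (x_{k,j} - mean_j), with n-1 = 4:
  s[X,X] = ((4)·(4) + (-3)·(-3) + (1)·(1) + (-2)·(-2) + (0)·(0)) / 4 = 30/4 = 7.5
  s[X,Y] = ((4)·(-1) + (-3)·(4) + (1)·(1) + (-2)·(-1) + (0)·(-3)) / 4 = -13/4 = -3.25
  s[Y,Y] = ((-1)·(-1) + (4)·(4) + (1)·(1) + (-1)·(-1) + (-3)·(-3)) / 4 = 28/4 = 7
  Sample standard deviations s_i = √(s[i,i]):
  s(X) = √(7.5) = 2.7386
  s(Y) = √(7) = 2.6458

Step 3 — r_{ij} = s_{ij} / (s_i · s_j):
  r[X,X] = 1 (diagonal).
  r[X,Y] = -3.25 / (2.7386 · 2.6458) = -3.25 / 7.2457 = -0.4485
  r[Y,Y] = 1 (diagonal).

R is symmetric with unit diagonal. Assembling:

R = [[1, -0.4485],
 [-0.4485, 1]]


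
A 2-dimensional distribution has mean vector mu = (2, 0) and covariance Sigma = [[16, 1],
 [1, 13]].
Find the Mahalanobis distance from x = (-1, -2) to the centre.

Step 1 — centre the observation: (x - mu) = (-3, -2).

Step 2 — invert Sigma. det(Sigma) = 16·13 - (1)² = 207.
  Sigma^{-1} = (1/det) · [[d, -b], [-b, a]] = [[0.0628, -0.0048],
 [-0.0048, 0.0773]].

Step 3 — form the quadratic (x - mu)^T · Sigma^{-1} · (x - mu):
  Sigma^{-1} · (x - mu) = (-0.1787, -0.1401).
  (x - mu)^T · [Sigma^{-1} · (x - mu)] = (-3)·(-0.1787) + (-2)·(-0.1401) = 0.8164.

Step 4 — take square root: d = √(0.8164) ≈ 0.9036.

d(x, mu) = √(0.8164) ≈ 0.9036


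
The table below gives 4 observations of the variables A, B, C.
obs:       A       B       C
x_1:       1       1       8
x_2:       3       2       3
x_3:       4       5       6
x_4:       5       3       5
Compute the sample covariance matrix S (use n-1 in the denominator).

Step 1 — column means:
  mean(A) = (1 + 3 + 4 + 5) / 4 = 13/4 = 3.25
  mean(B) = (1 + 2 + 5 + 3) / 4 = 11/4 = 2.75
  mean(C) = (8 + 3 + 6 + 5) / 4 = 22/4 = 5.5

Step 2 — sample covariance S[i,j] = (1/(n-1)) · Σ_k (x_{k,i} - mean_i) · (x_{k,j} - mean_j), with n-1 = 3.
  S[A,A] = ((-2.25)·(-2.25) + (-0.25)·(-0.25) + (0.75)·(0.75) + (1.75)·(1.75)) / 3 = 8.75/3 = 2.9167
  S[A,B] = ((-2.25)·(-1.75) + (-0.25)·(-0.75) + (0.75)·(2.25) + (1.75)·(0.25)) / 3 = 6.25/3 = 2.0833
  S[A,C] = ((-2.25)·(2.5) + (-0.25)·(-2.5) + (0.75)·(0.5) + (1.75)·(-0.5)) / 3 = -5.5/3 = -1.8333
  S[B,B] = ((-1.75)·(-1.75) + (-0.75)·(-0.75) + (2.25)·(2.25) + (0.25)·(0.25)) / 3 = 8.75/3 = 2.9167
  S[B,C] = ((-1.75)·(2.5) + (-0.75)·(-2.5) + (2.25)·(0.5) + (0.25)·(-0.5)) / 3 = -1.5/3 = -0.5
  S[C,C] = ((2.5)·(2.5) + (-2.5)·(-2.5) + (0.5)·(0.5) + (-0.5)·(-0.5)) / 3 = 13/3 = 4.3333

S is symmetric (S[j,i] = S[i,j]). Assembling:

S = [[2.9167, 2.0833, -1.8333],
 [2.0833, 2.9167, -0.5],
 [-1.8333, -0.5, 4.3333]]
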